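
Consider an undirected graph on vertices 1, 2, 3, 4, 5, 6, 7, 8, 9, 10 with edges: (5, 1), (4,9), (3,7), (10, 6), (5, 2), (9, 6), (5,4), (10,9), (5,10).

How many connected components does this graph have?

3

From 1: component {1, 2, 4, 5, 6, 9, 10}.
From 3: component {3, 7}.
From 8: component {8}.
That's 3 components.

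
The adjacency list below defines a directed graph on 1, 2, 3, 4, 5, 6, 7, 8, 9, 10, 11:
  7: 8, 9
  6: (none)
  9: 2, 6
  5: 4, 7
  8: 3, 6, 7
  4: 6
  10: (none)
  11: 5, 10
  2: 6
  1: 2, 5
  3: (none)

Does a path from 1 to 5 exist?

Explore from 1.
Distance 1: reach 2, 5.
Found 5.

Yes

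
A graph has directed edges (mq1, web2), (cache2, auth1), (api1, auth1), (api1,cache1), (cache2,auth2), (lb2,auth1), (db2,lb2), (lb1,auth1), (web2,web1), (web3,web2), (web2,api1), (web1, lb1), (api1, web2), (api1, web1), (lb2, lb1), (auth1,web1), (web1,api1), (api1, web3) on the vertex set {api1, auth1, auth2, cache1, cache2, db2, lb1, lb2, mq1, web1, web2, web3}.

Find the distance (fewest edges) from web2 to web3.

Distance 0: web2.
Distance 1: api1, web1.
Distance 2: auth1, cache1, lb1, web3 — contains web3.

2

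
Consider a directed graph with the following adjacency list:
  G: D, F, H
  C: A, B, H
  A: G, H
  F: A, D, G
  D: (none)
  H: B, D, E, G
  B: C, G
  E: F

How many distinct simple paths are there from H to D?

10

H→B→C→A→G→D
H→B→C→A→G→F→D
H→B→G→D
H→B→G→F→D
H→D
H→E→F→A→G→D
H→E→F→D
H→E→F→G→D
H→G→D
H→G→F→D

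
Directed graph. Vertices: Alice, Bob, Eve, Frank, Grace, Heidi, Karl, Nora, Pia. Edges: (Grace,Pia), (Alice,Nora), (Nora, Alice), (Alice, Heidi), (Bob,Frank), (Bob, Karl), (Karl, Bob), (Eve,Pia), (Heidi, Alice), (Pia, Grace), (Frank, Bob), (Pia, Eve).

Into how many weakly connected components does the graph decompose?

3

From Alice: component {Alice, Heidi, Nora}.
From Bob: component {Bob, Frank, Karl}.
From Eve: component {Eve, Grace, Pia}.
That's 3 components.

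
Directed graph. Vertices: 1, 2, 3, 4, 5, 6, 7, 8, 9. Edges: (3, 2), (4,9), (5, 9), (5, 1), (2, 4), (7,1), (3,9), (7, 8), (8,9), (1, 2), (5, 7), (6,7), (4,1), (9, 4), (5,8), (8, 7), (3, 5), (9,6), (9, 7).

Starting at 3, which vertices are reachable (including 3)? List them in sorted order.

1, 2, 3, 4, 5, 6, 7, 8, 9

Start at 3.
Its neighbours: 2, 5, 9.
Then their neighbours: 1, 4, 6, 7, 8.
Every vertex is now reached.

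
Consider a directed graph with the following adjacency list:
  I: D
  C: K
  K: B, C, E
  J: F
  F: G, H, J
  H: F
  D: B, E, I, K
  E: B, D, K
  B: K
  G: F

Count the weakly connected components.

2

From B: component {B, C, D, E, I, K}.
From F: component {F, G, H, J}.
That's 2 components.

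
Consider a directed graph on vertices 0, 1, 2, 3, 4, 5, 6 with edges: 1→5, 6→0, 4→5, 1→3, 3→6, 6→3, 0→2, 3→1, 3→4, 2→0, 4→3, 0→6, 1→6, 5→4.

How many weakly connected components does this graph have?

From 0: component {0, 1, 2, 3, 4, 5, 6}.
That's 1 component.

1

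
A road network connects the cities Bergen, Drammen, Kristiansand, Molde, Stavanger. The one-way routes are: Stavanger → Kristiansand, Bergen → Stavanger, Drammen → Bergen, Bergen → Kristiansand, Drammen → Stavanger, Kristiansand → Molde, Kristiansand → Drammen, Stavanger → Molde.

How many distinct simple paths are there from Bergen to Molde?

4

Bergen→Kristiansand→Drammen→Stavanger→Molde
Bergen→Kristiansand→Molde
Bergen→Stavanger→Kristiansand→Molde
Bergen→Stavanger→Molde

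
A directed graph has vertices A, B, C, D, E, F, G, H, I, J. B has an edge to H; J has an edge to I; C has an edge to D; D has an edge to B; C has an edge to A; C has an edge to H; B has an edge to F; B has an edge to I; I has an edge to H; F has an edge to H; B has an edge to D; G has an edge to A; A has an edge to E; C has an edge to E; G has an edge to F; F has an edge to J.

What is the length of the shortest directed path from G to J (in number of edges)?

2

Distance 0: G.
Distance 1: A, F.
Distance 2: E, H, J — contains J.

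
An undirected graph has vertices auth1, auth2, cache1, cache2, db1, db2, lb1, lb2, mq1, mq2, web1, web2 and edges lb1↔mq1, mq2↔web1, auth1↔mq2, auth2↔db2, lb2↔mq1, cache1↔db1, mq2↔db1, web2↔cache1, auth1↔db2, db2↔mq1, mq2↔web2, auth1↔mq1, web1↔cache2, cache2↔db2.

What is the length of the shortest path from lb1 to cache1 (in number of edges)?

5

Distance 0: lb1.
Distance 1: mq1.
Distance 2: auth1, db2, lb2.
Distance 3: auth2, cache2, mq2.
Distance 4: db1, web1, web2.
Distance 5: cache1 — contains cache1.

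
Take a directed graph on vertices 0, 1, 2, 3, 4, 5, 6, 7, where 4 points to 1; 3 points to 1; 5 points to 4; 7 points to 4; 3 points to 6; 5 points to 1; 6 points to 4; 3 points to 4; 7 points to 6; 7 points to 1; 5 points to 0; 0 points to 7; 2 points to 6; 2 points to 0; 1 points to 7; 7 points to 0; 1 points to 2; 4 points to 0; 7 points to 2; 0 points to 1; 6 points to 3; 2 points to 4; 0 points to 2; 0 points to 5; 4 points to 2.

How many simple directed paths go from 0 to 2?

23

0→1→2
0→1→7→2
0→1→7→4→2
0→1→7→6→3→4→2
0→1→7→6→4→2
0→2
0→5→1→2
0→5→1→7→2
... and 15 more.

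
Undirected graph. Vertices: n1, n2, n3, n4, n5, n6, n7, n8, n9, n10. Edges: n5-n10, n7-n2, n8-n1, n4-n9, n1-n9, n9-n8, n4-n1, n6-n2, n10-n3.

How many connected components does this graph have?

From n1: component {n1, n4, n8, n9}.
From n2: component {n2, n6, n7}.
From n3: component {n3, n5, n10}.
That's 3 components.

3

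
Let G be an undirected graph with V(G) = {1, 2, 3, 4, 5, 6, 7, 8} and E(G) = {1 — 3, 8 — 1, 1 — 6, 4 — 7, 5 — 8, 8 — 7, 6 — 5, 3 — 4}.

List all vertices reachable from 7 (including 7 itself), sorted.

1, 3, 4, 5, 6, 7, 8

Start at 7.
Its neighbours: 4, 8.
Then their neighbours: 1, 3, 5.
Then next layer: 6.
Nothing further is reachable.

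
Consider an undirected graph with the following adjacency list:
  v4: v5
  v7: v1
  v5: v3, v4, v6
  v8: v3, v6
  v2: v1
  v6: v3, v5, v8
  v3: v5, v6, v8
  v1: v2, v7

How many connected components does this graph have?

2

From v1: component {v1, v2, v7}.
From v3: component {v3, v4, v5, v6, v8}.
That's 2 components.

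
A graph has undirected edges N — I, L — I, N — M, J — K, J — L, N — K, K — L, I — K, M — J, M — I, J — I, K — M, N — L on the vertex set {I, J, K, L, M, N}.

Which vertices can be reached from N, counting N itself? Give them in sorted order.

I, J, K, L, M, N

Start at N.
Its neighbours: I, K, L, M.
Then their neighbours: J.
Every vertex is now reached.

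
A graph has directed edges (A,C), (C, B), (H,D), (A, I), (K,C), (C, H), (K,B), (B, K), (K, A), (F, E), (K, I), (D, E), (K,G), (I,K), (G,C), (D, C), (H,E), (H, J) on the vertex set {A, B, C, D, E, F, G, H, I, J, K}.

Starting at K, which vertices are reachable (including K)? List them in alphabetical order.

Start at K.
Its neighbours: A, B, C, G, I.
Then their neighbours: H.
Then next layer: D, E, J.
Nothing further is reachable.

A, B, C, D, E, G, H, I, J, K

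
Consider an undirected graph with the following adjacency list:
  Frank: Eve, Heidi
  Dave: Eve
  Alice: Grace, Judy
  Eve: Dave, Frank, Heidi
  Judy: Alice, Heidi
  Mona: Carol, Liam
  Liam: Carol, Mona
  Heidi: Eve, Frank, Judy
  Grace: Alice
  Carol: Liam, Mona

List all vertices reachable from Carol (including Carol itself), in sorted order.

Start at Carol.
Its neighbours: Liam, Mona.
Nothing further is reachable.

Carol, Liam, Mona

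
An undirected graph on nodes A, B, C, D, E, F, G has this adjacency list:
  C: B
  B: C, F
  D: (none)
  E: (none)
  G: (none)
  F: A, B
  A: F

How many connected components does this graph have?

From A: component {A, B, C, F}.
From D: component {D}.
From E: component {E}.
From G: component {G}.
That's 4 components.

4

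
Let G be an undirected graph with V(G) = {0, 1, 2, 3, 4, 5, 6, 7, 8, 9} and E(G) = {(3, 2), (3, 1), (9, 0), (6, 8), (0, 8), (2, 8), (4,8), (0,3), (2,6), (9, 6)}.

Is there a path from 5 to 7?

No

5 has no edges, so nothing is reachable from it.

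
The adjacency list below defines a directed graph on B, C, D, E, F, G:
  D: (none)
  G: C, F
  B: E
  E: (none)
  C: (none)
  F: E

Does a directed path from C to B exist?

C has no outgoing edges, so nothing is reachable from it.

No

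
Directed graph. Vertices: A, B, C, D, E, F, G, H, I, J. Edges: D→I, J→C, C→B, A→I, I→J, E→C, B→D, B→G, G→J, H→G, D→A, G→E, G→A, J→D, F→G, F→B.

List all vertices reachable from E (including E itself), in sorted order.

A, B, C, D, E, G, I, J

Start at E.
Its neighbours: C.
Then their neighbours: B.
Then next layer: D, G.
Then next layer: A, I, J.
Nothing further is reachable.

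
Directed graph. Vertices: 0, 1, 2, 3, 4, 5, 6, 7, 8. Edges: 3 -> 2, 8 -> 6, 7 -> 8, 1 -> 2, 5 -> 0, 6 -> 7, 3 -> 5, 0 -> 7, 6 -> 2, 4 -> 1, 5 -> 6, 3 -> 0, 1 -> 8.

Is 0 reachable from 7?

No

Explore from 7.
Distance 1: reach 8.
Distance 2: reach 6.
Distance 3: reach 2.
The search from 7 is exhausted; no directed path reaches 0.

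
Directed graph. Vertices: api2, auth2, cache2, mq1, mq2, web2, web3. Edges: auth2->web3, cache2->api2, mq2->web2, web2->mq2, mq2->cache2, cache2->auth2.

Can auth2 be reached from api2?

api2 has no outgoing edges, so nothing is reachable from it.

No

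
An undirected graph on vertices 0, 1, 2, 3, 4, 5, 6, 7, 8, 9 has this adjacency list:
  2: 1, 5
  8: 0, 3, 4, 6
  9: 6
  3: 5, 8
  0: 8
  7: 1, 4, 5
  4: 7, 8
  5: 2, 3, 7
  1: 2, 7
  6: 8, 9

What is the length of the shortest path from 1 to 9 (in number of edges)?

5

Distance 0: 1.
Distance 1: 2, 7.
Distance 2: 4, 5.
Distance 3: 3, 8.
Distance 4: 0, 6.
Distance 5: 9 — contains 9.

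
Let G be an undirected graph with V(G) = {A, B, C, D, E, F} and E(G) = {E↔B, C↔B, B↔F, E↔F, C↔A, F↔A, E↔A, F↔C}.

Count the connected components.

2

From A: component {A, B, C, E, F}.
From D: component {D}.
That's 2 components.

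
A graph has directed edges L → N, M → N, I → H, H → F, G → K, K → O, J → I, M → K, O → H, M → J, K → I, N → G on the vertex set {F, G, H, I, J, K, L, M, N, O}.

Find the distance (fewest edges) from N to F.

5

Distance 0: N.
Distance 1: G.
Distance 2: K.
Distance 3: I, O.
Distance 4: H.
Distance 5: F — contains F.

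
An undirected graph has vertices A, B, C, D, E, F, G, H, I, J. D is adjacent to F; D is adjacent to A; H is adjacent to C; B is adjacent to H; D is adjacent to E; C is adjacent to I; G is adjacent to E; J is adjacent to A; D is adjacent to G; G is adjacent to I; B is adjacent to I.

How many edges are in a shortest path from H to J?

6

Distance 0: H.
Distance 1: B, C.
Distance 2: I.
Distance 3: G.
Distance 4: D, E.
Distance 5: A, F.
Distance 6: J — contains J.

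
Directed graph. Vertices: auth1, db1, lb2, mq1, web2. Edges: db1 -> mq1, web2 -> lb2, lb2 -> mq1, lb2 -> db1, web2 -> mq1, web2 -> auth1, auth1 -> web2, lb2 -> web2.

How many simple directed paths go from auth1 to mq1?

auth1→web2→lb2→db1→mq1
auth1→web2→lb2→mq1
auth1→web2→mq1

3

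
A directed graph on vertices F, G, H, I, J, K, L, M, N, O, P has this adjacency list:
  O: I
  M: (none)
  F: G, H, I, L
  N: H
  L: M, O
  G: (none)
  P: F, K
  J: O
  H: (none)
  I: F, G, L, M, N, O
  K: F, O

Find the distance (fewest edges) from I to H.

2

Distance 0: I.
Distance 1: F, G, L, M, N, O.
Distance 2: H — contains H.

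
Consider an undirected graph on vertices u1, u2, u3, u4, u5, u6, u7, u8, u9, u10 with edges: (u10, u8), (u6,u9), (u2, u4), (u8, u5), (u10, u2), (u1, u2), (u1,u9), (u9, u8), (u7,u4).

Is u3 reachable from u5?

No

Explore from u5.
Distance 1: reach u8.
Distance 2: reach u9, u10.
Distance 3: reach u1, u2, u6.
Distance 4: reach u4.
Distance 5: reach u7.
The search is exhausted without reaching u3; it lies in a different component.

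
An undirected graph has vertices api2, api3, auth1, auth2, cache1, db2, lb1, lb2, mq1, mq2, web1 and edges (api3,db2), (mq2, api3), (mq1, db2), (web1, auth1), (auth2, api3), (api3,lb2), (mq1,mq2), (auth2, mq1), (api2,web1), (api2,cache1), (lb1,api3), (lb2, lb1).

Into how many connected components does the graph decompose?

From api2: component {api2, auth1, cache1, web1}.
From api3: component {api3, auth2, db2, lb1, lb2, mq1, mq2}.
That's 2 components.

2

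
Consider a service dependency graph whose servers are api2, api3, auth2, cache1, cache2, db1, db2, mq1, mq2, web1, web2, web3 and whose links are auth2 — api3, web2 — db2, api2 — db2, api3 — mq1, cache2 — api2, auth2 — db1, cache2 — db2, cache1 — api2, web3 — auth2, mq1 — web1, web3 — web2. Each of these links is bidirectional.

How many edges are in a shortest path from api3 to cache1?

Distance 0: api3.
Distance 1: auth2, mq1.
Distance 2: db1, web1, web3.
Distance 3: web2.
Distance 4: db2.
Distance 5: api2, cache2.
Distance 6: cache1 — contains cache1.

6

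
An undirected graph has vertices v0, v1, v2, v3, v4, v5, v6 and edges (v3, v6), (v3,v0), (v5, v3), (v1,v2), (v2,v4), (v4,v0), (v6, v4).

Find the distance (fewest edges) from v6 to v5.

Distance 0: v6.
Distance 1: v3, v4.
Distance 2: v0, v2, v5 — contains v5.

2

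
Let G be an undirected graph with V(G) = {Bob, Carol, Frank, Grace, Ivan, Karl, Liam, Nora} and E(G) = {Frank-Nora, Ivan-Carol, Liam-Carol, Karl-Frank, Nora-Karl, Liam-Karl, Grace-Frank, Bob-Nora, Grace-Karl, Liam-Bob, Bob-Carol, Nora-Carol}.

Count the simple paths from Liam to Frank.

15

Liam–Bob–Carol–Nora–Frank
Liam–Bob–Carol–Nora–Karl–Frank
Liam–Bob–Carol–Nora–Karl–Grace–Frank
Liam–Bob–Nora–Frank
Liam–Bob–Nora–Karl–Frank
Liam–Bob–Nora–Karl–Grace–Frank
Liam–Carol–Bob–Nora–Frank
Liam–Carol–Bob–Nora–Karl–Frank
Liam–Carol–Bob–Nora–Karl–Grace–Frank
Liam–Carol–Nora–Frank
Liam–Carol–Nora–Karl–Frank
Liam–Carol–Nora–Karl–Grace–Frank
Liam–Karl–Frank
Liam–Karl–Grace–Frank
Liam–Karl–Nora–Frank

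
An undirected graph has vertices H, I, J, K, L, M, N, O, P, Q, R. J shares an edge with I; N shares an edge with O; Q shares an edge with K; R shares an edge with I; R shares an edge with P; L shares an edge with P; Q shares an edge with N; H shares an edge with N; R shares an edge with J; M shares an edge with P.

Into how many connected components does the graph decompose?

From H: component {H, K, N, O, Q}.
From I: component {I, J, L, M, P, R}.
That's 2 components.

2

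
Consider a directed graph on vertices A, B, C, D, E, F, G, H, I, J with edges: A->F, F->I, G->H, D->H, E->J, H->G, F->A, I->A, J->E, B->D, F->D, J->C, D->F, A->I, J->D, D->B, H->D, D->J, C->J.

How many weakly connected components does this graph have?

From A: component {A, B, C, D, E, F, G, H, I, J}.
That's 1 component.

1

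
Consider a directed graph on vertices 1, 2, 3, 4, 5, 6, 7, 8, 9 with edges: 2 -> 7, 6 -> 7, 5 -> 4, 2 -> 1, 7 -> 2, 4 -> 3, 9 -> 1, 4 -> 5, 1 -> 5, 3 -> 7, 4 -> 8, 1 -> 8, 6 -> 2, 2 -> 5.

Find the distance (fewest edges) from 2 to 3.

Distance 0: 2.
Distance 1: 1, 5, 7.
Distance 2: 4, 8.
Distance 3: 3 — contains 3.

3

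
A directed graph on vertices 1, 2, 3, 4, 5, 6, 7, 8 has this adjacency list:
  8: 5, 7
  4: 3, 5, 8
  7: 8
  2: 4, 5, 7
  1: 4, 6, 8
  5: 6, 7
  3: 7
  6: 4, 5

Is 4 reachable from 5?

Explore from 5.
Distance 1: reach 6, 7.
Distance 2: reach 4, 8.
Found 4.

Yes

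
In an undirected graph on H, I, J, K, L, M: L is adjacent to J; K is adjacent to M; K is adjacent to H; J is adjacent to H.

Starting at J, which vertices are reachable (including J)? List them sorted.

H, J, K, L, M

Start at J.
Its neighbours: H, L.
Then their neighbours: K.
Then next layer: M.
Nothing further is reachable.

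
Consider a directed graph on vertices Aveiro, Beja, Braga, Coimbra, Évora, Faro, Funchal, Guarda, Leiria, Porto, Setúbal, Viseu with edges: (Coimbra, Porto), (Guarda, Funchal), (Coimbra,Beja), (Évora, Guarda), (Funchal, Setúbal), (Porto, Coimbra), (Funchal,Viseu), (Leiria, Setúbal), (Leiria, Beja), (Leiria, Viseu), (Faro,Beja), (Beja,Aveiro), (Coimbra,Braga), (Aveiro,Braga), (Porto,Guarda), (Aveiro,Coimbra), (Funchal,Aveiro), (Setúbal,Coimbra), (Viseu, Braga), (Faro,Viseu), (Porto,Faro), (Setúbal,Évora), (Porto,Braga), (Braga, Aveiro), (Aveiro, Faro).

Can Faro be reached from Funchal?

Explore from Funchal.
Distance 1: reach Aveiro, Setúbal, Viseu.
Distance 2: reach Braga, Coimbra, Évora, Faro.
Found Faro.

Yes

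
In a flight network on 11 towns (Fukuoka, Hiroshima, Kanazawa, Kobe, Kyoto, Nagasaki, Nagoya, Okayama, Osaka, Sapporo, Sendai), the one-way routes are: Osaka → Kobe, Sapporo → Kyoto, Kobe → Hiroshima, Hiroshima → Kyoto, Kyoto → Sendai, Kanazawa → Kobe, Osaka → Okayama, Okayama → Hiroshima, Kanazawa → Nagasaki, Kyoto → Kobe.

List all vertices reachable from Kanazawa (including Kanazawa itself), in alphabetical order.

Start at Kanazawa.
Its neighbours: Kobe, Nagasaki.
Then their neighbours: Hiroshima.
Then next layer: Kyoto.
Then next layer: Sendai.
Nothing further is reachable.

Hiroshima, Kanazawa, Kobe, Kyoto, Nagasaki, Sendai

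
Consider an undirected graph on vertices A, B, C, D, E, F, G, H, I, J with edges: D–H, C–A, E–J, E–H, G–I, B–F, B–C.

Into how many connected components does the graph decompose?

From A: component {A, B, C, F}.
From D: component {D, E, H, J}.
From G: component {G, I}.
That's 3 components.

3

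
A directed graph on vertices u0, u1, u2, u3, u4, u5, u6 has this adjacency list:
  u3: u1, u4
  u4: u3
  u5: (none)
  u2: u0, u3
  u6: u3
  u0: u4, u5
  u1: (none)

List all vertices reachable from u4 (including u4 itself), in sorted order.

Start at u4.
Its neighbours: u3.
Then their neighbours: u1.
Nothing further is reachable.

u1, u3, u4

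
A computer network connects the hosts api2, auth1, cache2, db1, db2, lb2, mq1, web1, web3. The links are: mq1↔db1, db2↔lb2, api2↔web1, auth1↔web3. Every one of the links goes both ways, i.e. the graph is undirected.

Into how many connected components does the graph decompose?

5

From api2: component {api2, web1}.
From auth1: component {auth1, web3}.
From cache2: component {cache2}.
From db1: component {db1, mq1}.
From db2: component {db2, lb2}.
That's 5 components.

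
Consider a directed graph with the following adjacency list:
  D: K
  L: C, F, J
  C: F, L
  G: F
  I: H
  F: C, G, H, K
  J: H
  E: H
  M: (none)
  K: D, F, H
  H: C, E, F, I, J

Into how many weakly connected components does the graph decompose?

From C: component {C, D, E, F, G, H, I, J, K, L}.
From M: component {M}.
That's 2 components.

2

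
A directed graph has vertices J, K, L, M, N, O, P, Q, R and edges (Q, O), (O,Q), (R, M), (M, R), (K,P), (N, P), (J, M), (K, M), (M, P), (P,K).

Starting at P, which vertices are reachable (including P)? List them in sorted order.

K, M, P, R

Start at P.
Its neighbours: K.
Then their neighbours: M.
Then next layer: R.
Nothing further is reachable.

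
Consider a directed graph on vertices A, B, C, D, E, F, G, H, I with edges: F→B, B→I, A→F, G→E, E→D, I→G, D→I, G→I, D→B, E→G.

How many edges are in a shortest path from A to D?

Distance 0: A.
Distance 1: F.
Distance 2: B.
Distance 3: I.
Distance 4: G.
Distance 5: E.
Distance 6: D — contains D.

6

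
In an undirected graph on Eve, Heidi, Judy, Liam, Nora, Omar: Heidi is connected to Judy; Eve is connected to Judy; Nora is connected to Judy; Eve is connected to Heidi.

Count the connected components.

3

From Eve: component {Eve, Heidi, Judy, Nora}.
From Liam: component {Liam}.
From Omar: component {Omar}.
That's 3 components.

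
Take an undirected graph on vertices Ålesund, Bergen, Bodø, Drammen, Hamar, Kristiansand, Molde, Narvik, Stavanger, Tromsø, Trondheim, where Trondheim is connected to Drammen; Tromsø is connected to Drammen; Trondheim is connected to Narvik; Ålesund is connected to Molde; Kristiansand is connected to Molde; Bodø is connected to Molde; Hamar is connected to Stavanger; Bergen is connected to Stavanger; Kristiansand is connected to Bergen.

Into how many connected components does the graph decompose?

From Ålesund: component {Ålesund, Bergen, Bodø, Hamar, Kristiansand, Molde, Stavanger}.
From Drammen: component {Drammen, Narvik, Tromsø, Trondheim}.
That's 2 components.

2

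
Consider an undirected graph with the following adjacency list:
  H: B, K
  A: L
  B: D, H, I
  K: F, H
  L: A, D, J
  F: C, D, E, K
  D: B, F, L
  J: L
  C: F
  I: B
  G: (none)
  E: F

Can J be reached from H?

Yes

Explore from H.
Distance 1: reach B, K.
Distance 2: reach D, F, I.
Distance 3: reach C, E, L.
Distance 4: reach A, J.
Found J.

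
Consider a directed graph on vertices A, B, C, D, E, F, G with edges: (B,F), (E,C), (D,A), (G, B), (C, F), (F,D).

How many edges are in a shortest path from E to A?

4

Distance 0: E.
Distance 1: C.
Distance 2: F.
Distance 3: D.
Distance 4: A — contains A.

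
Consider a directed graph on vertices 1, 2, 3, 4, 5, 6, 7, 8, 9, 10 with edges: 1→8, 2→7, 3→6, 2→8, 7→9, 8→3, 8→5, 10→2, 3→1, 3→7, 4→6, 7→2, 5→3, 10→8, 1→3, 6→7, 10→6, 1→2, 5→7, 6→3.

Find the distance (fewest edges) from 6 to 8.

3

Distance 0: 6.
Distance 1: 3, 7.
Distance 2: 1, 2, 9.
Distance 3: 8 — contains 8.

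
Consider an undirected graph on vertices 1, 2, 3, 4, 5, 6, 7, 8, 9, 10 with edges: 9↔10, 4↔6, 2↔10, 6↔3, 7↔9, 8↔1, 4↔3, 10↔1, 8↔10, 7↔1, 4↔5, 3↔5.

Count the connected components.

2

From 1: component {1, 2, 7, 8, 9, 10}.
From 3: component {3, 4, 5, 6}.
That's 2 components.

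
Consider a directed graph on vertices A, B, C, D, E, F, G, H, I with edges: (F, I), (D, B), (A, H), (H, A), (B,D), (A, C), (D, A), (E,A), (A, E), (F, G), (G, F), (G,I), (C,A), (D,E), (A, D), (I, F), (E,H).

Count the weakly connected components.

2

From A: component {A, B, C, D, E, H}.
From F: component {F, G, I}.
That's 2 components.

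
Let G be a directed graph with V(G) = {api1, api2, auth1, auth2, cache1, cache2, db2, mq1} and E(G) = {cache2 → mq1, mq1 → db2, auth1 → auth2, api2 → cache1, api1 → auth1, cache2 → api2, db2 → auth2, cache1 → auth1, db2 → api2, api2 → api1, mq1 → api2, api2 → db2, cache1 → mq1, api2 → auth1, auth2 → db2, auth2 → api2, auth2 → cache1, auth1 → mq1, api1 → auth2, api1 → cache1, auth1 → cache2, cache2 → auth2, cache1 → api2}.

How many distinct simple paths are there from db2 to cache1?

10

db2→api2→api1→auth1→auth2→cache1
db2→api2→api1→auth1→cache2→auth2→cache1
db2→api2→api1→auth2→cache1
db2→api2→api1→cache1
db2→api2→auth1→auth2→cache1
db2→api2→auth1→cache2→auth2→cache1
db2→api2→cache1
db2→auth2→api2→api1→cache1
db2→auth2→api2→cache1
db2→auth2→cache1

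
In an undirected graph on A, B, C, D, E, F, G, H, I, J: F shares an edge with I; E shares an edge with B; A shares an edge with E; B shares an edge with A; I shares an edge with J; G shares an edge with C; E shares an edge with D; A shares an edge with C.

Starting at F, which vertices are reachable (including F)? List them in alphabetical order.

Start at F.
Its neighbours: I.
Then their neighbours: J.
Nothing further is reachable.

F, I, J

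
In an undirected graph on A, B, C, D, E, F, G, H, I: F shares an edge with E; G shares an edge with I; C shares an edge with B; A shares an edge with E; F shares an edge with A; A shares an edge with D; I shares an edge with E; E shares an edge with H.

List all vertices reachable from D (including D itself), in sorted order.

A, D, E, F, G, H, I

Start at D.
Its neighbours: A.
Then their neighbours: E, F.
Then next layer: H, I.
Then next layer: G.
Nothing further is reachable.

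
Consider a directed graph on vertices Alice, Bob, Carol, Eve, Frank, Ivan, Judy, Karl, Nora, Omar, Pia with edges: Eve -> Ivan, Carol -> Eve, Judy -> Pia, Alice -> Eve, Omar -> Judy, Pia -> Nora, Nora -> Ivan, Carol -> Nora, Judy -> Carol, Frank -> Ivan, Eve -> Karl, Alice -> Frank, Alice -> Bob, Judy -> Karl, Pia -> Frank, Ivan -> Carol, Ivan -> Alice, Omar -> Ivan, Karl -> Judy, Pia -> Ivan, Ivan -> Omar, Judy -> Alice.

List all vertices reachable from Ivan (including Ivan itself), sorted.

Alice, Bob, Carol, Eve, Frank, Ivan, Judy, Karl, Nora, Omar, Pia

Start at Ivan.
Its neighbours: Alice, Carol, Omar.
Then their neighbours: Bob, Eve, Frank, Judy, Nora.
Then next layer: Karl, Pia.
Every vertex is now reached.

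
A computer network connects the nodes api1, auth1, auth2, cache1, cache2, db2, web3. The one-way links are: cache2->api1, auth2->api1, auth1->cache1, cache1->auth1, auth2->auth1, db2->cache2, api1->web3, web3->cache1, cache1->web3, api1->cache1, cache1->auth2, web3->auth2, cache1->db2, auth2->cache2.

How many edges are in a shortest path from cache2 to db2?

Distance 0: cache2.
Distance 1: api1.
Distance 2: cache1, web3.
Distance 3: auth1, auth2, db2 — contains db2.

3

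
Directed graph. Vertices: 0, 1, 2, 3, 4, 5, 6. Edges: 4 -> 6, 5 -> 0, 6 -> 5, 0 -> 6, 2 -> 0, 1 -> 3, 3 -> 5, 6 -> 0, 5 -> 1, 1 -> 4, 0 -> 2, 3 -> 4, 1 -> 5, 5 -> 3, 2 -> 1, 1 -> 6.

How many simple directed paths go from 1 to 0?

1→3→4→6→0
1→3→4→6→5→0
1→3→5→0
1→4→6→0
1→4→6→5→0
1→5→0
1→5→3→4→6→0
1→6→0
1→6→5→0

9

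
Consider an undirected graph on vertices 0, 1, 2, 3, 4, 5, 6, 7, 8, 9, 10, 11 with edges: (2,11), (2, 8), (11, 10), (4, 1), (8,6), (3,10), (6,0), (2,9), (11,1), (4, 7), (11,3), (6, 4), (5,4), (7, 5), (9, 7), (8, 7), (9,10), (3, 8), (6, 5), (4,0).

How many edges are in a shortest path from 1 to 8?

Distance 0: 1.
Distance 1: 4, 11.
Distance 2: 0, 2, 3, 5, 6, 7, 10.
Distance 3: 8, 9 — contains 8.

3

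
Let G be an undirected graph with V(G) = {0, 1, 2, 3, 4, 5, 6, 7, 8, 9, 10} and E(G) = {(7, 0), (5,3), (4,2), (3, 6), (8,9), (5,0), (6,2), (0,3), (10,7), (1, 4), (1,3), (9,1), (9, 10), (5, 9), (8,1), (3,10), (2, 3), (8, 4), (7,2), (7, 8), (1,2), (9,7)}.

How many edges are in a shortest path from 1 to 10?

2

Distance 0: 1.
Distance 1: 2, 3, 4, 8, 9.
Distance 2: 0, 5, 6, 7, 10 — contains 10.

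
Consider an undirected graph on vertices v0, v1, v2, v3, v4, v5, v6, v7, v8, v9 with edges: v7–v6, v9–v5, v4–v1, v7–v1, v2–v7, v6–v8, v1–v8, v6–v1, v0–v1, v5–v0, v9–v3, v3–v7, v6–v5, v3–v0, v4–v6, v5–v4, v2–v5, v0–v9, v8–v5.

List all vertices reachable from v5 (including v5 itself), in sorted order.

v0, v1, v2, v3, v4, v5, v6, v7, v8, v9

Start at v5.
Its neighbours: v0, v2, v4, v6, v8, v9.
Then their neighbours: v1, v3, v7.
Every vertex is now reached.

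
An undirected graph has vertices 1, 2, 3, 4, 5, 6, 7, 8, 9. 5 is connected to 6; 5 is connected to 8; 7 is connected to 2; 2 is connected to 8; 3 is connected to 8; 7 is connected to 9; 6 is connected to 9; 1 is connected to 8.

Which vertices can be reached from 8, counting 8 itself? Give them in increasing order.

Start at 8.
Its neighbours: 1, 2, 3, 5.
Then their neighbours: 6, 7.
Then next layer: 9.
Nothing further is reachable.

1, 2, 3, 5, 6, 7, 8, 9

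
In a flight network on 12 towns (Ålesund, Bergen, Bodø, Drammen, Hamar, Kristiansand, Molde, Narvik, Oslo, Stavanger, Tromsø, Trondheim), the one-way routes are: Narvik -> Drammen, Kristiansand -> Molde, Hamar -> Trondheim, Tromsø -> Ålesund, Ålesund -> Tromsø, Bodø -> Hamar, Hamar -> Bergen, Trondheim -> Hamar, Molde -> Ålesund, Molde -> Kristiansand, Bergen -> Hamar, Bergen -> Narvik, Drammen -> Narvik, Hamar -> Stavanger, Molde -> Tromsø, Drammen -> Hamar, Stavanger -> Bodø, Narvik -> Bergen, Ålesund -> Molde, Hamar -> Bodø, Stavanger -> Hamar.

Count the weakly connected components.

From Ålesund: component {Ålesund, Kristiansand, Molde, Tromsø}.
From Bergen: component {Bergen, Bodø, Drammen, Hamar, Narvik, Stavanger, Trondheim}.
From Oslo: component {Oslo}.
That's 3 components.

3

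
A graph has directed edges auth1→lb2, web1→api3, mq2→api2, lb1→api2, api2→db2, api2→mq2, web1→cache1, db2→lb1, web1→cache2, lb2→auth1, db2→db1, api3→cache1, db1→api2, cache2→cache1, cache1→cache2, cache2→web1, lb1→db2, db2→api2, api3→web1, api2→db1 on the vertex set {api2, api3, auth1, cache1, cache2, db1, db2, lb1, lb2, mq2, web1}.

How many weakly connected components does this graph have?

From api2: component {api2, db1, db2, lb1, mq2}.
From api3: component {api3, cache1, cache2, web1}.
From auth1: component {auth1, lb2}.
That's 3 components.

3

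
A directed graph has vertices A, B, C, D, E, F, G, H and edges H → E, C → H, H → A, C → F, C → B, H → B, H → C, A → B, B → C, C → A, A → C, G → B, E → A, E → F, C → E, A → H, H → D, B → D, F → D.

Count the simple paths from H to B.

H→A→B
H→A→C→B
H→B
H→C→A→B
H→C→B
H→C→E→A→B
H→E→A→B
H→E→A→C→B

8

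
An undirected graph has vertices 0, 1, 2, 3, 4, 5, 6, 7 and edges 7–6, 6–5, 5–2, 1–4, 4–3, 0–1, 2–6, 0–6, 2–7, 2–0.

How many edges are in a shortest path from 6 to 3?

4

Distance 0: 6.
Distance 1: 0, 2, 5, 7.
Distance 2: 1.
Distance 3: 4.
Distance 4: 3 — contains 3.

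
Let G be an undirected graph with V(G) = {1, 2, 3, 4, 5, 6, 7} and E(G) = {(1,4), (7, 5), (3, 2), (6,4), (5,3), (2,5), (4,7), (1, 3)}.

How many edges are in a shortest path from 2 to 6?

4

Distance 0: 2.
Distance 1: 3, 5.
Distance 2: 1, 7.
Distance 3: 4.
Distance 4: 6 — contains 6.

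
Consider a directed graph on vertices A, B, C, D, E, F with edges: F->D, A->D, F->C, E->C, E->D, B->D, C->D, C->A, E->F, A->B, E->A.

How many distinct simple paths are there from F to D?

F→C→A→B→D
F→C→A→D
F→C→D
F→D

4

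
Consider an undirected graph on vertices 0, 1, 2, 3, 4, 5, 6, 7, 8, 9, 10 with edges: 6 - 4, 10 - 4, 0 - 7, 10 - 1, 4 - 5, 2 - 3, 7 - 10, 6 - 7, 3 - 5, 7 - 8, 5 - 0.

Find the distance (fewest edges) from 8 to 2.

5

Distance 0: 8.
Distance 1: 7.
Distance 2: 0, 6, 10.
Distance 3: 1, 4, 5.
Distance 4: 3.
Distance 5: 2 — contains 2.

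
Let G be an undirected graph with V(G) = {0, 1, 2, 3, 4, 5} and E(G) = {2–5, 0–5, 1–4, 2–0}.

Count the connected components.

From 0: component {0, 2, 5}.
From 1: component {1, 4}.
From 3: component {3}.
That's 3 components.

3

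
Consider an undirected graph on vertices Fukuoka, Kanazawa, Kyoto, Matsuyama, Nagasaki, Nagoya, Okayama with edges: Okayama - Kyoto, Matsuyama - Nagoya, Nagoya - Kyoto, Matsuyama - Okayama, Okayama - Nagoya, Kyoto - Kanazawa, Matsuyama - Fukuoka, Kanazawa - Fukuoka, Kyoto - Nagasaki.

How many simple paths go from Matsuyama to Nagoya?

Matsuyama–Fukuoka–Kanazawa–Kyoto–Nagoya
Matsuyama–Fukuoka–Kanazawa–Kyoto–Okayama–Nagoya
Matsuyama–Nagoya
Matsuyama–Okayama–Kyoto–Nagoya
Matsuyama–Okayama–Nagoya

5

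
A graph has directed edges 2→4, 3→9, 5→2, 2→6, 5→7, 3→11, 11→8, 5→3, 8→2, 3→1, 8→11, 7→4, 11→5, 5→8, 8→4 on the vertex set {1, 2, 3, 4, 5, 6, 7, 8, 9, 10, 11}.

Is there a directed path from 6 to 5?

6 has no outgoing edges, so nothing is reachable from it.

No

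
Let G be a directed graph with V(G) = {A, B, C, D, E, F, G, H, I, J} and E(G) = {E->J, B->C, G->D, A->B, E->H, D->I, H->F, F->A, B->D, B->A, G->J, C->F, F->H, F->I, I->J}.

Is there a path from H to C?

Yes

Explore from H.
Distance 1: reach F.
Distance 2: reach A, I.
Distance 3: reach B, J.
Distance 4: reach C, D.
Found C.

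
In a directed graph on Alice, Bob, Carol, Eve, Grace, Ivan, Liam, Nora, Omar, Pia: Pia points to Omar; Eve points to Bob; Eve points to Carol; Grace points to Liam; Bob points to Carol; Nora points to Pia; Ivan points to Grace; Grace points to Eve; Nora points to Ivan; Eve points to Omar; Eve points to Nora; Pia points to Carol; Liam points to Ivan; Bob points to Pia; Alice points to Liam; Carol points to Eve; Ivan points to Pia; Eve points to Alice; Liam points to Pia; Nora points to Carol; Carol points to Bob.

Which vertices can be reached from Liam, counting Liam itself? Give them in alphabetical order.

Start at Liam.
Its neighbours: Ivan, Pia.
Then their neighbours: Carol, Grace, Omar.
Then next layer: Bob, Eve.
Then next layer: Alice, Nora.
Every vertex is now reached.

Alice, Bob, Carol, Eve, Grace, Ivan, Liam, Nora, Omar, Pia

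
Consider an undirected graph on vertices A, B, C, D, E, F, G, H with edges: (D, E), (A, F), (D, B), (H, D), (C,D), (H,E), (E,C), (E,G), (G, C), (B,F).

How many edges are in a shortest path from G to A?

Distance 0: G.
Distance 1: C, E.
Distance 2: D, H.
Distance 3: B.
Distance 4: F.
Distance 5: A — contains A.

5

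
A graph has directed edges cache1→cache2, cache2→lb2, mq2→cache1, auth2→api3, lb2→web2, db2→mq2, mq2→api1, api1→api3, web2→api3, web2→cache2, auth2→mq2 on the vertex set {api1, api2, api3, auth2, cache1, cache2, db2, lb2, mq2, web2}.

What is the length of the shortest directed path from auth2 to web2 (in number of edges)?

5

Distance 0: auth2.
Distance 1: api3, mq2.
Distance 2: api1, cache1.
Distance 3: cache2.
Distance 4: lb2.
Distance 5: web2 — contains web2.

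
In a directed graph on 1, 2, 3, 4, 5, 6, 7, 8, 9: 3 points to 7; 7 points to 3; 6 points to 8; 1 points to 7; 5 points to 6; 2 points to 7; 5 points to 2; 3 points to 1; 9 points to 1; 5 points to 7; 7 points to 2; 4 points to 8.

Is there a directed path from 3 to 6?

Explore from 3.
Distance 1: reach 1, 7.
Distance 2: reach 2.
The search from 3 is exhausted; no directed path reaches 6.

No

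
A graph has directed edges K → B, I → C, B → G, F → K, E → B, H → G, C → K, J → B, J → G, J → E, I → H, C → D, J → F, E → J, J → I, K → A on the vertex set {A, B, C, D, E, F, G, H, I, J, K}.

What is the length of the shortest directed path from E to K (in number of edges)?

3

Distance 0: E.
Distance 1: B, J.
Distance 2: F, G, I.
Distance 3: C, H, K — contains K.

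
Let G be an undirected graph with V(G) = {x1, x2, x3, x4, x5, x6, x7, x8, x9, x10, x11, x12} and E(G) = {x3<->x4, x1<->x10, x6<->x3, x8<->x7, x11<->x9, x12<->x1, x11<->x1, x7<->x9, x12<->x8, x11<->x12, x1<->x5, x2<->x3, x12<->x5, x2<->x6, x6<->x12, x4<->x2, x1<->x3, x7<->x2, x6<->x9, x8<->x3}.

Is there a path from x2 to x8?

Yes

Explore from x2.
Distance 1: reach x3, x4, x6, x7.
Distance 2: reach x1, x8, x9, x12.
Found x8.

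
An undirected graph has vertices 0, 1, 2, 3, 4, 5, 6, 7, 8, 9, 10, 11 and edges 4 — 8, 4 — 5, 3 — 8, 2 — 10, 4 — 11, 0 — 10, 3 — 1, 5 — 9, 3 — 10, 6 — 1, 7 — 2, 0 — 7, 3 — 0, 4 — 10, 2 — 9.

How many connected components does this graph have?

From 0: component {0, 1, 2, 3, 4, 5, 6, 7, 8, 9, 10, 11}.
That's 1 component.

1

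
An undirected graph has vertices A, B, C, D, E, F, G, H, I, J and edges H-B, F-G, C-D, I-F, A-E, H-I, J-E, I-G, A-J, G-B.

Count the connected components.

From A: component {A, E, J}.
From B: component {B, F, G, H, I}.
From C: component {C, D}.
That's 3 components.

3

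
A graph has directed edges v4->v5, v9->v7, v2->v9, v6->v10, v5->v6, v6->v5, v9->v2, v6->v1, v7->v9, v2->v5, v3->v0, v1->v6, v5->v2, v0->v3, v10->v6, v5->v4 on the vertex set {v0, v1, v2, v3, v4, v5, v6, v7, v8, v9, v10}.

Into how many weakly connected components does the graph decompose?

From v0: component {v0, v3}.
From v1: component {v1, v2, v4, v5, v6, v7, v9, v10}.
From v8: component {v8}.
That's 3 components.

3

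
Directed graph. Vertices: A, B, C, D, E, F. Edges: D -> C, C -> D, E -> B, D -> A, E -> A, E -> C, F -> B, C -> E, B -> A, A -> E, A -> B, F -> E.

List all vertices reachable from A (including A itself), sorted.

Start at A.
Its neighbours: B, E.
Then their neighbours: C.
Then next layer: D.
Nothing further is reachable.

A, B, C, D, E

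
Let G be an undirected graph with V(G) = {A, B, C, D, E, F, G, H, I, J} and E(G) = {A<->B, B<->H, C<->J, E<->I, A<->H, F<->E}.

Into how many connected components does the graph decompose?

5

From A: component {A, B, H}.
From C: component {C, J}.
From D: component {D}.
From E: component {E, F, I}.
From G: component {G}.
That's 5 components.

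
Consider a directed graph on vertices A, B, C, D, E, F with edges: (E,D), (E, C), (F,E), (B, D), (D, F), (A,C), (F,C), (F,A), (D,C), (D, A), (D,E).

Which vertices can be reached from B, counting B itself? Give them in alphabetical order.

Start at B.
Its neighbours: D.
Then their neighbours: A, C, E, F.
Every vertex is now reached.

A, B, C, D, E, F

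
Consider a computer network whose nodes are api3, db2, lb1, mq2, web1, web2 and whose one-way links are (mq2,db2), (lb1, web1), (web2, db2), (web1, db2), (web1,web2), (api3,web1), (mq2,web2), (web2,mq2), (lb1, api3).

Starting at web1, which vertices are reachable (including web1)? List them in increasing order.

Start at web1.
Its neighbours: db2, web2.
Then their neighbours: mq2.
Nothing further is reachable.

db2, mq2, web1, web2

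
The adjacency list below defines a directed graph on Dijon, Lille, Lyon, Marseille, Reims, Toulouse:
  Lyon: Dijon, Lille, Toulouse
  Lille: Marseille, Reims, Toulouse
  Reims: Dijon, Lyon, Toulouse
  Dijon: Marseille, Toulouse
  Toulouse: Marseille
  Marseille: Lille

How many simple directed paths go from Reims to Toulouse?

7

Reims→Dijon→Marseille→Lille→Toulouse
Reims→Dijon→Toulouse
Reims→Lyon→Dijon→Marseille→Lille→Toulouse
Reims→Lyon→Dijon→Toulouse
Reims→Lyon→Lille→Toulouse
Reims→Lyon→Toulouse
Reims→Toulouse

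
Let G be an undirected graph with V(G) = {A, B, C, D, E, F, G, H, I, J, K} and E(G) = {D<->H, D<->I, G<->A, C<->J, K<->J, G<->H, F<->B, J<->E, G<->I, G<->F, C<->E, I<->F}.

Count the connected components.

2

From A: component {A, B, D, F, G, H, I}.
From C: component {C, E, J, K}.
That's 2 components.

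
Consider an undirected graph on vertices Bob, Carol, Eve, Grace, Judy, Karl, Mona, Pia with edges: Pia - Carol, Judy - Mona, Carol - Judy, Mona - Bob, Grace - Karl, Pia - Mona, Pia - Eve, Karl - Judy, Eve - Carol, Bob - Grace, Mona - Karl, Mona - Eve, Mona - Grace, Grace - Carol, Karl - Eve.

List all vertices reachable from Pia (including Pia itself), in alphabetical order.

Start at Pia.
Its neighbours: Carol, Eve, Mona.
Then their neighbours: Bob, Grace, Judy, Karl.
Every vertex is now reached.

Bob, Carol, Eve, Grace, Judy, Karl, Mona, Pia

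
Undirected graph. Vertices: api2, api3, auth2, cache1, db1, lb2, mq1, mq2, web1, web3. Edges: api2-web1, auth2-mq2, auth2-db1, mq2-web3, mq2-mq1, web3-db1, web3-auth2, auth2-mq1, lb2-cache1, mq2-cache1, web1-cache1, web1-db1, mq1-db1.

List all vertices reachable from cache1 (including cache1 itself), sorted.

Start at cache1.
Its neighbours: lb2, mq2, web1.
Then their neighbours: api2, auth2, db1, mq1, web3.
Nothing further is reachable.

api2, auth2, cache1, db1, lb2, mq1, mq2, web1, web3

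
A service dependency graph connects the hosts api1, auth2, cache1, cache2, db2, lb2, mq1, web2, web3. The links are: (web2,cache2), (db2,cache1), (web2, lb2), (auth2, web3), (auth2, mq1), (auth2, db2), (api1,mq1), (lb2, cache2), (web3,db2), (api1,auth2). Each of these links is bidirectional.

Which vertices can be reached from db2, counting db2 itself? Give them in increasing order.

Start at db2.
Its neighbours: auth2, cache1, web3.
Then their neighbours: api1, mq1.
Nothing further is reachable.

api1, auth2, cache1, db2, mq1, web3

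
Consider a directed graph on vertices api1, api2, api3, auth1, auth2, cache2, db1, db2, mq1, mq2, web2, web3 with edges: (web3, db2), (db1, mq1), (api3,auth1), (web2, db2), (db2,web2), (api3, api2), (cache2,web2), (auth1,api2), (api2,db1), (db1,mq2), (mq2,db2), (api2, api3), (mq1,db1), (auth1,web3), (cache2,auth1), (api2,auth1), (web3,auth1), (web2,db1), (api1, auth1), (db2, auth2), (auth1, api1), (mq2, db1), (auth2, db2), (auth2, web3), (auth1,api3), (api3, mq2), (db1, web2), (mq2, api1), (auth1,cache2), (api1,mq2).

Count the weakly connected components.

From api1: component {api1, api2, api3, auth1, auth2, cache2, db1, db2, mq1, mq2, web2, web3}.
That's 1 component.

1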